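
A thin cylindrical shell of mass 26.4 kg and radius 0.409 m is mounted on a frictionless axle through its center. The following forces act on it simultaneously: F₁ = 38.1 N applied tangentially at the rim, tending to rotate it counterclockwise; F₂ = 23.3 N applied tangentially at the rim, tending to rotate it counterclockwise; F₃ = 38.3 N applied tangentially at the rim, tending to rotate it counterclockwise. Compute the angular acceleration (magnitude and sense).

α ≈ 9.23 rad/s², counterclockwise

I = MR² = (26.4)(0.409)² = 4.416 kg·m².
Taking counterclockwise as positive: τ₁ = +(38.1)(0.409) = +15.58 N·m; τ₂ = +(23.3)(0.409) = +9.530 N·m; τ₃ = +(38.3)(0.409) = +15.66 N·m.
Net torque τ = 40.78 N·m.
α = τ/I = 40.78/4.416 = 9.234 rad/s².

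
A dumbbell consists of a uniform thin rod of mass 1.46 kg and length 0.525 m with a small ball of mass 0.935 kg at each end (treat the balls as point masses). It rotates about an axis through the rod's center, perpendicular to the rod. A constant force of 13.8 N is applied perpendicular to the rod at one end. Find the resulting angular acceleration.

α ≈ 22.3 rad/s²

I_rod = (1/12)ML² = (1/12)(1.46)(0.525)² = 0.03353 kg·m².
I_balls = 2·m·(L/2)² = 2(0.935)(0.2625)² = 0.1289 kg·m².
Total I = 0.1624 kg·m².
τ = F·(L/2) = (13.8)(0.263) = 3.623 N·m.
α = τ/I = 3.623/0.1624 = 22.31 rad/s².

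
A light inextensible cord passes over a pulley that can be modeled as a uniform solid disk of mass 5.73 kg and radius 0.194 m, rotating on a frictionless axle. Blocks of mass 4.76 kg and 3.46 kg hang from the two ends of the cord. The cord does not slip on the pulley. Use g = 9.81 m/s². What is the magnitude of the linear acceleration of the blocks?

a ≈ 1.15 m/s²

I = ½MR² = (1/2)(5.73)(0.194)² = 0.1078 kg·m².
Heavier block: m₁g − T₁ = m₁a. Lighter block: T₂ − m₂g = m₂a.
Pulley: (T₁ − T₂)R = Iα = I(a/R), so T₁ − T₂ = (I/R²)a = (1/2)M_p a = 2.865·a.
Adding the three: (m₁ − m₂)g = (m₁ + m₂ + 2.865)a, so a = (4.76 − 3.46)(9.81)/(4.76 + 3.46 + 2.865) = 1.150 m/s².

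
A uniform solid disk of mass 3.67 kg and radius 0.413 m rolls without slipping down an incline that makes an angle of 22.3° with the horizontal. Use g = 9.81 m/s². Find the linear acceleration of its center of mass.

Translation along the incline: Mg sinθ − f = Ma.
Rotation about the center: fR = Iα with I = ½MR². No-slip gives a = αR, so f = (I/R²)a = (1/2)M a.
Substituting: Mg sinθ = (1 + 0.5000)Ma, so a = g sinθ/(1 + 0.5000) = (9.81) sin 22.3° / 1.500 = 2.482 m/s².

a ≈ 2.48 m/s²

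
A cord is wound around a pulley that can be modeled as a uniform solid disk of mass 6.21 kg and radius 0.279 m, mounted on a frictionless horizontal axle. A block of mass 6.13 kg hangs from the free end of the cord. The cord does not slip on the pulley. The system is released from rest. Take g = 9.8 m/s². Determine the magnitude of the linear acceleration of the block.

a ≈ 6.51 m/s²

I = ½MR² = (1/2)(6.21)(0.279)² = 0.2417 kg·m².
Block: mg − T = ma. Pulley: TR = Iα. No-slip: a = αR, so T = (I/R²)a = 3.105·a.
Then mg = (m + 3.105)a, so a = (6.13)(9.8)/(6.13 + 3.105) = 6.505 m/s².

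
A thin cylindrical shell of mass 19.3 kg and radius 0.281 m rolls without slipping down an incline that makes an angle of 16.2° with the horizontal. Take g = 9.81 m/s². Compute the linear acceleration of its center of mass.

a ≈ 1.37 m/s²

Translation along the incline: Mg sinθ − f = Ma.
Rotation about the center: fR = Iα with I = MR². No-slip gives a = αR, so f = (I/R²)a = M a.
Substituting: Mg sinθ = (1 + 1.000)Ma, so a = g sinθ/(1 + 1.000) = (9.81) sin 16.2° / 2.000 = 1.368 m/s².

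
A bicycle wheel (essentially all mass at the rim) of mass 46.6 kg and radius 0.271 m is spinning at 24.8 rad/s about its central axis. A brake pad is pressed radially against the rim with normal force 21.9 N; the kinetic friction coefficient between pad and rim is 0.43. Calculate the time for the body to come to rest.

t ≈ 33.3 s

I = MR² = (46.6)(0.271)² = 3.422 kg·m².
Friction force f = μN = (0.43)(21.9) = 9.417 N at the rim; torque magnitude τ = fR = 2.552 N·m, opposing ω.
|α| = τ/I = 2.552/3.422 = 0.7457 rad/s² (deceleration).
0 = ω₀ − |α|t ⇒ t = ω₀/|α| = 24.8/0.7457 = 33.26 s.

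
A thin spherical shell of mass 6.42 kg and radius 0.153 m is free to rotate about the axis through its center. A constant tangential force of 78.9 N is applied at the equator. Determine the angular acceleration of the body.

α ≈ 120 rad/s²

I = (2/3)MR² = (2/3)(6.42)(0.153)² = 0.1002 kg·m².
τ = F R = (78.9)(0.153) = 12.07 N·m.
From τ = Iα: α = 12.07/0.1002 = 120.5 rad/s².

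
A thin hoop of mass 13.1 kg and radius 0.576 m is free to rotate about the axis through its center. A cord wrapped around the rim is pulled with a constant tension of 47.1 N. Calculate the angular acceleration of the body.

I = MR² = (13.1)(0.576)² = 4.346 kg·m².
τ = F R = (47.1)(0.576) = 27.13 N·m.
From τ = Iα: α = 27.13/4.346 = 6.242 rad/s².

α ≈ 6.24 rad/s²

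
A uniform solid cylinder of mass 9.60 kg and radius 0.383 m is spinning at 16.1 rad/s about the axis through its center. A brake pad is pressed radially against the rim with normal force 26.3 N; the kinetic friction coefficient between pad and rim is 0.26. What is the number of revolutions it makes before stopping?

≈ 5.55 revolutions

I = ½MR² = (1/2)(9.60)(0.383)² = 0.7041 kg·m².
Friction force f = μN = (0.26)(26.3) = 6.838 N at the rim; torque magnitude τ = fR = 2.619 N·m, opposing ω.
|α| = τ/I = 2.619/0.7041 = 3.720 rad/s² (deceleration).
ω² = ω₀² − 2|α|θ with ω = 0 ⇒ θ = ω₀²/(2|α|) = 34.84 rad = 5.546 rev.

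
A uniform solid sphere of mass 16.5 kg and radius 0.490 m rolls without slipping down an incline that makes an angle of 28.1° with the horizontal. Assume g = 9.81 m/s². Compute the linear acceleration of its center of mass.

a ≈ 3.30 m/s²

Translation along the incline: Mg sinθ − f = Ma.
Rotation about the center: fR = Iα with I = (2/5)MR². No-slip gives a = αR, so f = (I/R²)a = (2/5)M a.
Substituting: Mg sinθ = (1 + 0.4000)Ma, so a = g sinθ/(1 + 0.4000) = (9.81) sin 28.1° / 1.400 = 3.300 m/s².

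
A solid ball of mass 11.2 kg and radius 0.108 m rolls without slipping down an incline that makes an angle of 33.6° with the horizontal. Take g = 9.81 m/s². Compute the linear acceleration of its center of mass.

a ≈ 3.88 m/s²

Translation along the incline: Mg sinθ − f = Ma.
Rotation about the center: fR = Iα with I = (2/5)MR². No-slip gives a = αR, so f = (I/R²)a = (2/5)M a.
Substituting: Mg sinθ = (1 + 0.4000)Ma, so a = g sinθ/(1 + 0.4000) = (9.81) sin 33.6° / 1.400 = 3.878 m/s².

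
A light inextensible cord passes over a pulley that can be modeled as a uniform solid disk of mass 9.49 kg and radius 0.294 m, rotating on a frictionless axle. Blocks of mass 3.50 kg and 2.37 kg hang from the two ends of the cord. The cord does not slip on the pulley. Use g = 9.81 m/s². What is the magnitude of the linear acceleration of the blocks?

I = ½MR² = (1/2)(9.49)(0.294)² = 0.4101 kg·m².
Heavier block: m₁g − T₁ = m₁a. Lighter block: T₂ − m₂g = m₂a.
Pulley: (T₁ − T₂)R = Iα = I(a/R), so T₁ − T₂ = (I/R²)a = (1/2)M_p a = 4.745·a.
Adding the three: (m₁ − m₂)g = (m₁ + m₂ + 4.745)a, so a = (3.50 − 2.37)(9.81)/(3.50 + 2.37 + 4.745) = 1.044 m/s².

a ≈ 1.04 m/s²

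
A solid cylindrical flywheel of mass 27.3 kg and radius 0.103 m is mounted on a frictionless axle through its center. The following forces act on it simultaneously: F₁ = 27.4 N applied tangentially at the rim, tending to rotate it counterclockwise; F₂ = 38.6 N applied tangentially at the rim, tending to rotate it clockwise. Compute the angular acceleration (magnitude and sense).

I = ½MR² = (1/2)(27.3)(0.103)² = 0.1448 kg·m².
Taking counterclockwise as positive: τ₁ = +(27.4)(0.103) = +2.822 N·m; τ₂ = −(38.6)(0.103) = −3.976 N·m.
Net torque τ = -1.154 N·m.
α = τ/I = -1.154/0.1448 = -7.966 rad/s².

α ≈ 7.97 rad/s², clockwise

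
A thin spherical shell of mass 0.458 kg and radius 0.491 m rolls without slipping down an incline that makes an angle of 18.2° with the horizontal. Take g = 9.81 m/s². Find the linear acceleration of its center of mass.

a ≈ 1.84 m/s²

Translation along the incline: Mg sinθ − f = Ma.
Rotation about the center: fR = Iα with I = (2/3)MR². No-slip gives a = αR, so f = (I/R²)a = (2/3)M a.
Substituting: Mg sinθ = (1 + 0.6667)Ma, so a = g sinθ/(1 + 0.6667) = (9.81) sin 18.2° / 1.667 = 1.838 m/s².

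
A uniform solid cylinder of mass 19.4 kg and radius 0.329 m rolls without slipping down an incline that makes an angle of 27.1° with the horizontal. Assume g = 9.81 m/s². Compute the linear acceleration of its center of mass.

Translation along the incline: Mg sinθ − f = Ma.
Rotation about the center: fR = Iα with I = ½MR². No-slip gives a = αR, so f = (I/R²)a = (1/2)M a.
Substituting: Mg sinθ = (1 + 0.5000)Ma, so a = g sinθ/(1 + 0.5000) = (9.81) sin 27.1° / 1.500 = 2.979 m/s².

a ≈ 2.98 m/s²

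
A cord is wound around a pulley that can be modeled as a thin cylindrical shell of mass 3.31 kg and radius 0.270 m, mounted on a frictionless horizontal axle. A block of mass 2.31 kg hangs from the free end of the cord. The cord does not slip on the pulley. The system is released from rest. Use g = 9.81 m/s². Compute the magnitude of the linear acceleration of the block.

I = MR² = (3.31)(0.270)² = 0.2413 kg·m².
Block: mg − T = ma. Pulley: TR = Iα. No-slip: a = αR, so T = (I/R²)a = 3.310·a.
Then mg = (m + 3.310)a, so a = (2.31)(9.81)/(2.31 + 3.310) = 4.032 m/s².

a ≈ 4.03 m/s²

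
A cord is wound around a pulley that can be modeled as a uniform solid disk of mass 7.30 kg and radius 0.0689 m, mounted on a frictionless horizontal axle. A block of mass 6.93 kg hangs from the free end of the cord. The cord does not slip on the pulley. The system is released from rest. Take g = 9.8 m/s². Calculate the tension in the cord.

I = ½MR² = (1/2)(7.30)(0.0689)² = 0.01733 kg·m².
Block: mg − T = ma. Pulley: TR = Iα. No-slip: a = αR, so T = (I/R²)a = 3.650·a.
Then mg = (m + 3.650)a, so a = (6.93)(9.8)/(6.93 + 3.650) = 6.419 m/s².
T = 3.650·a = 23.43 N.

T ≈ 23.4 N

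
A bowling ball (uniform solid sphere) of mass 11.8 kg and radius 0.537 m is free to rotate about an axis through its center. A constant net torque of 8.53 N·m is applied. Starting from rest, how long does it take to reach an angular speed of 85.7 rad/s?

I = (2/5)MR² = (2/5)(11.8)(0.537)² = 1.361 kg·m².
α = τ/I = 8.53/1.361 = 6.267 rad/s².
ω = αt ⇒ t = ω/α = 85.7/6.267 = 13.67 s.

t ≈ 13.7 s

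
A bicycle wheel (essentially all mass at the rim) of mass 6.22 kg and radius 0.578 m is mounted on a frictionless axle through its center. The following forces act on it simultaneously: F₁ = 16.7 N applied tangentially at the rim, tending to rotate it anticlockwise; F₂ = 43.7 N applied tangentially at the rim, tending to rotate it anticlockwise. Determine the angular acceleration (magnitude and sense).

α ≈ 16.8 rad/s², anticlockwise

I = MR² = (6.22)(0.578)² = 2.078 kg·m².
Taking anticlockwise as positive: τ₁ = +(16.7)(0.578) = +9.653 N·m; τ₂ = +(43.7)(0.578) = +25.26 N·m.
Net torque τ = 34.91 N·m.
α = τ/I = 34.91/2.078 = 16.80 rad/s².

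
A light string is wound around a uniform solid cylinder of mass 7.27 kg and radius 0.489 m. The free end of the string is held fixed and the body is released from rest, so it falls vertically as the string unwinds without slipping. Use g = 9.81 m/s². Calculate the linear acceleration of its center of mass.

a ≈ 6.54 m/s²

Translation: Mg − T = Ma. Rotation about the center: TR = Iα with I = ½MR².
With a = αR: T = (I/R²)a = (1/2)M a, so Mg = (1 + 0.5000)Ma.
a = g/(1 + 0.5000) = 9.81/1.500 = 6.540 m/s².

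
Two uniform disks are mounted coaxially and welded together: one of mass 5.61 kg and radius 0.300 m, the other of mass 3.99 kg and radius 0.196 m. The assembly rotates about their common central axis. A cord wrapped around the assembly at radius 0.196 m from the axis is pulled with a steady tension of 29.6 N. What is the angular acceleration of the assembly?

I = ½M₁R₁² + ½M₂R₂² = ½(5.61)(0.300)² + ½(3.99)(0.196)² = 0.3291 kg·m².
τ = F r = (29.6)(0.196) = 5.802 N·m.
α = τ/I = 5.802/0.3291 = 17.63 rad/s².

α ≈ 17.6 rad/s²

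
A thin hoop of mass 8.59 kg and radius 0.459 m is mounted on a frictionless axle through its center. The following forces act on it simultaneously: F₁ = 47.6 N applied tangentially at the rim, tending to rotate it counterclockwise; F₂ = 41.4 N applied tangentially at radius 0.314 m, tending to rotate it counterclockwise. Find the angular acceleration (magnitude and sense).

I = MR² = (8.59)(0.459)² = 1.810 kg·m².
Taking counterclockwise as positive: τ₁ = +(47.6)(0.459) = +21.85 N·m; τ₂ = +(41.4)(0.314) = +13.00 N·m.
Net torque τ = 34.85 N·m.
α = τ/I = 34.85/1.810 = 19.26 rad/s².

α ≈ 19.3 rad/s², counterclockwise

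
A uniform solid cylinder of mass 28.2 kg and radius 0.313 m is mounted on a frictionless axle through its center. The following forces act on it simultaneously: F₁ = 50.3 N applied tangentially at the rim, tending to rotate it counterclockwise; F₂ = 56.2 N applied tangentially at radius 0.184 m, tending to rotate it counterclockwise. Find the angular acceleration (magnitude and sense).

α ≈ 18.9 rad/s², counterclockwise

I = ½MR² = (1/2)(28.2)(0.313)² = 1.381 kg·m².
Taking counterclockwise as positive: τ₁ = +(50.3)(0.313) = +15.74 N·m; τ₂ = +(56.2)(0.184) = +10.34 N·m.
Net torque τ = 26.08 N·m.
α = τ/I = 26.08/1.381 = 18.88 rad/s².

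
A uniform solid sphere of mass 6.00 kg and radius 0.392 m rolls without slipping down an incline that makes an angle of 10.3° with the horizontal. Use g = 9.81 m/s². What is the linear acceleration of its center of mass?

Translation along the incline: Mg sinθ − f = Ma.
Rotation about the center: fR = Iα with I = (2/5)MR². No-slip gives a = αR, so f = (I/R²)a = (2/5)M a.
Substituting: Mg sinθ = (1 + 0.4000)Ma, so a = g sinθ/(1 + 0.4000) = (9.81) sin 10.3° / 1.400 = 1.253 m/s².

a ≈ 1.25 m/s²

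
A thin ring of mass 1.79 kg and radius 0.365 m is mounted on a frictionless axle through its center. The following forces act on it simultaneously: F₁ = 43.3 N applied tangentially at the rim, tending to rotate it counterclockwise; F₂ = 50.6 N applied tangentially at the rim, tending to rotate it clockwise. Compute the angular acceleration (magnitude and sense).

I = MR² = (1.79)(0.365)² = 0.2385 kg·m².
Taking counterclockwise as positive: τ₁ = +(43.3)(0.365) = +15.80 N·m; τ₂ = −(50.6)(0.365) = −18.47 N·m.
Net torque τ = -2.665 N·m.
α = τ/I = -2.665/0.2385 = -11.17 rad/s².

α ≈ 11.2 rad/s², clockwise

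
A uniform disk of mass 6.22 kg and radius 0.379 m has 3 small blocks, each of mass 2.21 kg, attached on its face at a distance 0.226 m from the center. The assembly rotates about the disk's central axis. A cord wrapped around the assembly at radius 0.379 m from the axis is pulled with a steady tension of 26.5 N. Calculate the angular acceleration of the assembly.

I_disk = ½MR² = ½(6.22)(0.379)² = 0.4467 kg·m².
I_blocks = 3·m·r² = 3(2.21)(0.226)² = 0.3386 kg·m².
Total I = 0.7854 kg·m².
τ = F r = (26.5)(0.379) = 10.04 N·m.
α = τ/I = 10.04/0.7854 = 12.79 rad/s².

α ≈ 12.8 rad/s²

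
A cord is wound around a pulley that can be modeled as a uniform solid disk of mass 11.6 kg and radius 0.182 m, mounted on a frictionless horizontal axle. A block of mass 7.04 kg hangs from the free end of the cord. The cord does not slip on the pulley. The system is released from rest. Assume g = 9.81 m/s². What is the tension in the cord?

T ≈ 31.2 N

I = ½MR² = (1/2)(11.6)(0.182)² = 0.1921 kg·m².
Block: mg − T = ma. Pulley: TR = Iα. No-slip: a = αR, so T = (I/R²)a = 5.800·a.
Then mg = (m + 5.800)a, so a = (7.04)(9.81)/(7.04 + 5.800) = 5.379 m/s².
T = 5.800·a = 31.20 N.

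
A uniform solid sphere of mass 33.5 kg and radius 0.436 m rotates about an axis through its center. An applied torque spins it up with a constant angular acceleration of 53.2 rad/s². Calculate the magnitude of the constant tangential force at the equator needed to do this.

F ≈ 311 N

I = (2/5)MR² = (2/5)(33.5)(0.436)² = 2.547 kg·m².
The required torque is τ = Iα = (2.547)(53.20) = 135.5 N·m.
A tangential force at the equator gives τ = FR, so F = τ/R = 135.5/0.436 = 310.8 N.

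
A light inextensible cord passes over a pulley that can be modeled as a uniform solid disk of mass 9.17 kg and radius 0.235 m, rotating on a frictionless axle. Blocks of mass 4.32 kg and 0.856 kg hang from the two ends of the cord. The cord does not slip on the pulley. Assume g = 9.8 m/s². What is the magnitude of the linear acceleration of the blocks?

I = ½MR² = (1/2)(9.17)(0.235)² = 0.2532 kg·m².
Heavier block: m₁g − T₁ = m₁a. Lighter block: T₂ − m₂g = m₂a.
Pulley: (T₁ − T₂)R = Iα = I(a/R), so T₁ − T₂ = (I/R²)a = (1/2)M_p a = 4.585·a.
Adding the three: (m₁ − m₂)g = (m₁ + m₂ + 4.585)a, so a = (4.32 − 0.856)(9.8)/(4.32 + 0.856 + 4.585) = 3.478 m/s².

a ≈ 3.48 m/s²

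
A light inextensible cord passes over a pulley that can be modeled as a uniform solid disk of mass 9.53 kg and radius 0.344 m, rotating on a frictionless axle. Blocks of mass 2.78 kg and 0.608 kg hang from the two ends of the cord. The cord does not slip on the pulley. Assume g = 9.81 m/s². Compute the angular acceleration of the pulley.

I = ½MR² = (1/2)(9.53)(0.344)² = 0.5639 kg·m².
Heavier block: m₁g − T₁ = m₁a. Lighter block: T₂ − m₂g = m₂a.
Pulley: (T₁ − T₂)R = Iα = I(a/R), so T₁ − T₂ = (I/R²)a = (1/2)M_p a = 4.765·a.
Adding the three: (m₁ − m₂)g = (m₁ + m₂ + 4.765)a, so a = (2.78 − 0.608)(9.81)/(2.78 + 0.608 + 4.765) = 2.613 m/s².
α = a/R = 2.613/0.344 = 7.597 rad/s².

α ≈ 7.60 rad/s²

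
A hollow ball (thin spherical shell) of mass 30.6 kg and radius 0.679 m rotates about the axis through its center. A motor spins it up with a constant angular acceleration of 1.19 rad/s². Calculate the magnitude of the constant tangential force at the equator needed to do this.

F ≈ 16.5 N

I = (2/3)MR² = (2/3)(30.6)(0.679)² = 9.405 kg·m².
The required torque is τ = Iα = (9.405)(1.190) = 11.19 N·m.
A tangential force at the equator gives τ = FR, so F = τ/R = 11.19/0.679 = 16.48 N.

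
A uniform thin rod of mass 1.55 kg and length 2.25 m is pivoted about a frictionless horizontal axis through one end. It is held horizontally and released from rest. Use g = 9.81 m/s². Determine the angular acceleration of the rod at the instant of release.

α ≈ 6.54 rad/s²

About the pivot, I = (1/3)ML² = (1/3)(1.55)(2.25)² = 2.616 kg·m².
The weight acts at the center, a distance L/2 = 1.125 m from the pivot; τ = Mg(L/2) = 17.11 N·m.
α = τ/I = 17.11/2.616 = 6.540 rad/s².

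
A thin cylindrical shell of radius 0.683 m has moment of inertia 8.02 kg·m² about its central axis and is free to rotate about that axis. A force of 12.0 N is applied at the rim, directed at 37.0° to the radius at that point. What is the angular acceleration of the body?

α ≈ 0.615 rad/s²

Only the tangential component produces torque: τ = F R sinθ = (12.0)(0.683) sin 37.0° = 4.932 N·m.
Newton's second law for rotation, τ = Iα, gives α = τ/I = 4.932/8.020 = 0.6150 rad/s².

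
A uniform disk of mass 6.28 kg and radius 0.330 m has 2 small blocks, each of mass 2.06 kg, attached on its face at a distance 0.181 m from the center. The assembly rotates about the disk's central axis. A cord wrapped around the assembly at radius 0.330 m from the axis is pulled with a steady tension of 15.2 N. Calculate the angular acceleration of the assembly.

I_disk = ½MR² = ½(6.28)(0.330)² = 0.3419 kg·m².
I_blocks = 2·m·r² = 2(2.06)(0.181)² = 0.1350 kg·m².
Total I = 0.4769 kg·m².
τ = F r = (15.2)(0.330) = 5.016 N·m.
α = τ/I = 5.016/0.4769 = 10.52 rad/s².

α ≈ 10.5 rad/s²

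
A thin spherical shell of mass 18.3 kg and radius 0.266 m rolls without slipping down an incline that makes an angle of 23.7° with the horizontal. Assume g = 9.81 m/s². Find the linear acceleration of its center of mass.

a ≈ 2.37 m/s²

Translation along the incline: Mg sinθ − f = Ma.
Rotation about the center: fR = Iα with I = (2/3)MR². No-slip gives a = αR, so f = (I/R²)a = (2/3)M a.
Substituting: Mg sinθ = (1 + 0.6667)Ma, so a = g sinθ/(1 + 0.6667) = (9.81) sin 23.7° / 1.667 = 2.366 m/s².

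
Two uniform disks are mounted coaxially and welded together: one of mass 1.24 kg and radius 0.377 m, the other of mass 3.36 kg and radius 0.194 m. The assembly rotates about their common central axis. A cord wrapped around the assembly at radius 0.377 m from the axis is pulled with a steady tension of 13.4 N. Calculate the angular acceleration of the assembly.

I = ½M₁R₁² + ½M₂R₂² = ½(1.24)(0.377)² + ½(3.36)(0.194)² = 0.1513 kg·m².
τ = F r = (13.4)(0.377) = 5.052 N·m.
α = τ/I = 5.052/0.1513 = 33.38 rad/s².

α ≈ 33.4 rad/s²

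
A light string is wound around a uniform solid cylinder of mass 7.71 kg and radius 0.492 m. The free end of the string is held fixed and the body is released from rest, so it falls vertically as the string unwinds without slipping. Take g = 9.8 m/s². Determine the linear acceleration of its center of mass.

a ≈ 6.53 m/s²

Translation: Mg − T = Ma. Rotation about the center: TR = Iα with I = ½MR².
With a = αR: T = (I/R²)a = (1/2)M a, so Mg = (1 + 0.5000)Ma.
a = g/(1 + 0.5000) = 9.8/1.500 = 6.533 m/s².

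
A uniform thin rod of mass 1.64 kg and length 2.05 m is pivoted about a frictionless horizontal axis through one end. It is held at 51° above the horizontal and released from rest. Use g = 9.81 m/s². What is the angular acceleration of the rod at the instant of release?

α ≈ 4.52 rad/s²

About the pivot, I = (1/3)ML² = (1/3)(1.64)(2.05)² = 2.297 kg·m².
The weight acts at the center, a distance L/2 = 1.025 m from the pivot; τ = Mg(L/2) cos 51° = 10.38 N·m.
α = τ/I = 10.38/2.297 = 4.517 rad/s².
(Equivalently α = (3g/(2L)) cos 51° = 4.517 rad/s².)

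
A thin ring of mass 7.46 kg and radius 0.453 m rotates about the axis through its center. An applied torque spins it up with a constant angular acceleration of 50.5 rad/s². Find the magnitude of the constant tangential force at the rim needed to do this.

I = MR² = (7.46)(0.453)² = 1.531 kg·m².
The required torque is τ = Iα = (1.531)(50.50) = 77.31 N·m.
A tangential force at the rim gives τ = FR, so F = τ/R = 77.31/0.453 = 170.7 N.

F ≈ 171 N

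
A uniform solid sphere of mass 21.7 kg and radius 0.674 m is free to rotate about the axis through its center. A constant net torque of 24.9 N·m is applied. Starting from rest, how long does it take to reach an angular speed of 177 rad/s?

t ≈ 28.0 s

I = (2/5)MR² = (2/5)(21.7)(0.674)² = 3.943 kg·m².
α = τ/I = 24.9/3.943 = 6.315 rad/s².
ω = αt ⇒ t = ω/α = 177/6.315 = 28.03 s.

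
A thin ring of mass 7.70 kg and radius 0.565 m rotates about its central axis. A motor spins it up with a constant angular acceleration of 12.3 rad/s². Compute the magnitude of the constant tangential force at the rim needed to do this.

F ≈ 53.5 N

I = MR² = (7.70)(0.565)² = 2.458 kg·m².
The required torque is τ = Iα = (2.458)(12.30) = 30.23 N·m.
A tangential force at the rim gives τ = FR, so F = τ/R = 30.23/0.565 = 53.51 N.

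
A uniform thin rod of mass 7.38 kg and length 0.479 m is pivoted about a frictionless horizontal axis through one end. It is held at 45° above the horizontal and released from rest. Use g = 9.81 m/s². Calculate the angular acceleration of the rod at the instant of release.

About the pivot, I = (1/3)ML² = (1/3)(7.38)(0.479)² = 0.5644 kg·m².
The weight acts at the center, a distance L/2 = 0.2395 m from the pivot; τ = Mg(L/2) cos 45° = 12.26 N·m.
α = τ/I = 12.26/0.5644 = 21.72 rad/s².
(Equivalently α = (3g/(2L)) cos 45° = 21.72 rad/s².)

α ≈ 21.7 rad/s²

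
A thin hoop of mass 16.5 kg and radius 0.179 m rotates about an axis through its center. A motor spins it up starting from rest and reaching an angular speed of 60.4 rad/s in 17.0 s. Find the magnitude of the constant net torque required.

τ ≈ 1.88 N·m

I = MR² = (16.5)(0.179)² = 0.5287 kg·m².
α = Δω/Δt = (60.4 − 0)/17.0 = 3.553 rad/s².
τ = Iα = (0.5287)(3.553) = 1.878 N·m.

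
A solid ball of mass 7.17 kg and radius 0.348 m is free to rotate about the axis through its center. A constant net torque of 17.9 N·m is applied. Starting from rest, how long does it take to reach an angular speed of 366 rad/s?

I = (2/5)MR² = (2/5)(7.17)(0.348)² = 0.3473 kg·m².
α = τ/I = 17.9/0.3473 = 51.54 rad/s².
ω = αt ⇒ t = ω/α = 366/51.54 = 7.102 s.

t ≈ 7.10 s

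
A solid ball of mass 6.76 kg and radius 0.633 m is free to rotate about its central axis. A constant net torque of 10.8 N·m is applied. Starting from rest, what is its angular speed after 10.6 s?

ω ≈ 106 rad/s

I = (2/5)MR² = (2/5)(6.76)(0.633)² = 1.083 kg·m².
α = τ/I = 10.8/1.083 = 9.968 rad/s².
ω = ω₀ + αt = 0 + (9.968)(10.6) = 105.7 rad/s.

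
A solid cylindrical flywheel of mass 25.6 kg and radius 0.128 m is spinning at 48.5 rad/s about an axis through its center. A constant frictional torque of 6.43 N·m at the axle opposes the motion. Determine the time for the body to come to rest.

t ≈ 1.58 s

I = ½MR² = (1/2)(25.6)(0.128)² = 0.2097 kg·m².
The net torque has magnitude 6.43 N·m, opposing ω.
|α| = τ/I = 6.430/0.2097 = 30.66 rad/s² (deceleration).
0 = ω₀ − |α|t ⇒ t = ω₀/|α| = 48.5/30.66 = 1.582 s.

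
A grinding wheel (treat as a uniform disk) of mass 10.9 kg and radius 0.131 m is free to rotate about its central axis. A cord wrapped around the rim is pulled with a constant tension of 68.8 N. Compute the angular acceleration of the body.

α ≈ 96.4 rad/s²

I = ½MR² = (1/2)(10.9)(0.131)² = 0.09353 kg·m².
τ = F R = (68.8)(0.131) = 9.013 N·m.
Newton's second law for rotation, τ = Iα, gives α = τ/I = 9.013/0.09353 = 96.37 rad/s².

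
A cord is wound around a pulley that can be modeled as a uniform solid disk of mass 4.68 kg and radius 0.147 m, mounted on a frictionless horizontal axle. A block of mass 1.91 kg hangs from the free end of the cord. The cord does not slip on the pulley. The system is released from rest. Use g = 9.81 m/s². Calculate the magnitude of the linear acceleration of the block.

I = ½MR² = (1/2)(4.68)(0.147)² = 0.05057 kg·m².
Block: mg − T = ma. Pulley: TR = Iα. No-slip: a = αR, so T = (I/R²)a = 2.340·a.
Then mg = (m + 2.340)a, so a = (1.91)(9.81)/(1.91 + 2.340) = 4.409 m/s².

a ≈ 4.41 m/s²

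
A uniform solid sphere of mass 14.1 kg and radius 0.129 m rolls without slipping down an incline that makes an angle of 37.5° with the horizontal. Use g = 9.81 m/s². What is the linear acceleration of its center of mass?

a ≈ 4.27 m/s²

Translation along the incline: Mg sinθ − f = Ma.
Rotation about the center: fR = Iα with I = (2/5)MR². No-slip gives a = αR, so f = (I/R²)a = (2/5)M a.
Substituting: Mg sinθ = (1 + 0.4000)Ma, so a = g sinθ/(1 + 0.4000) = (9.81) sin 37.5° / 1.400 = 4.266 m/s².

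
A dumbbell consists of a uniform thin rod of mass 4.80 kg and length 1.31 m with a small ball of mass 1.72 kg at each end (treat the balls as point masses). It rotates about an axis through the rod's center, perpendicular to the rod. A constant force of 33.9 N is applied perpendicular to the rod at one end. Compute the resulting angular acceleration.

α ≈ 10.3 rad/s²

I_rod = (1/12)ML² = (1/12)(4.80)(1.31)² = 0.6864 kg·m².
I_balls = 2·m·(L/2)² = 2(1.72)(0.6550)² = 1.476 kg·m².
Total I = 2.162 kg·m².
τ = F·(L/2) = (33.9)(0.655) = 22.20 N·m.
α = τ/I = 22.20/2.162 = 10.27 rad/s².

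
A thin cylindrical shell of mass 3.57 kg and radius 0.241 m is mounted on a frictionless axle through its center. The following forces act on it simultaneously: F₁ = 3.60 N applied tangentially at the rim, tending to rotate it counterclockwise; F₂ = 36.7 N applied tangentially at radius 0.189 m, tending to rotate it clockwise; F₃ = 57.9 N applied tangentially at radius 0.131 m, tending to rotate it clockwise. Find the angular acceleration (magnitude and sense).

I = MR² = (3.57)(0.241)² = 0.2073 kg·m².
Taking counterclockwise as positive: τ₁ = +(3.60)(0.241) = +0.8676 N·m; τ₂ = −(36.7)(0.189) = −6.936 N·m; τ₃ = −(57.9)(0.131) = −7.585 N·m.
Net torque τ = -13.65 N·m.
α = τ/I = -13.65/0.2073 = -65.85 rad/s².

α ≈ 65.8 rad/s², clockwise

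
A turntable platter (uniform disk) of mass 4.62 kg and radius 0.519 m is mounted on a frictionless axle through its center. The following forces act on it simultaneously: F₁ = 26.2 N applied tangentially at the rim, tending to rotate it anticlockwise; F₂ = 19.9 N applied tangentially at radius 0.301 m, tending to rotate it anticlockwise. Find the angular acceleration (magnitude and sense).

I = ½MR² = (1/2)(4.62)(0.519)² = 0.6222 kg·m².
Taking anticlockwise as positive: τ₁ = +(26.2)(0.519) = +13.60 N·m; τ₂ = +(19.9)(0.301) = +5.990 N·m.
Net torque τ = 19.59 N·m.
α = τ/I = 19.59/0.6222 = 31.48 rad/s².

α ≈ 31.5 rad/s², anticlockwise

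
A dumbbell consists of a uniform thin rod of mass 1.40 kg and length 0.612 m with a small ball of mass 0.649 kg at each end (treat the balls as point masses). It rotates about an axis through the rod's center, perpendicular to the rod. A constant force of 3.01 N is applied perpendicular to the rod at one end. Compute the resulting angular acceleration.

α ≈ 5.57 rad/s²

I_rod = (1/12)ML² = (1/12)(1.40)(0.612)² = 0.04370 kg·m².
I_balls = 2·m·(L/2)² = 2(0.649)(0.3060)² = 0.1215 kg·m².
Total I = 0.1652 kg·m².
τ = F·(L/2) = (3.01)(0.306) = 0.9211 N·m.
α = τ/I = 0.9211/0.1652 = 5.574 rad/s².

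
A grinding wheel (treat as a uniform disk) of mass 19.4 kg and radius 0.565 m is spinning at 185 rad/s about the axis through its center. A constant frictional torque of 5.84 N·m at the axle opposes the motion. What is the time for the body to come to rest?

I = ½MR² = (1/2)(19.4)(0.565)² = 3.096 kg·m².
The net torque has magnitude 5.84 N·m, opposing ω.
|α| = τ/I = 5.840/3.096 = 1.886 rad/s² (deceleration).
0 = ω₀ − |α|t ⇒ t = ω₀/|α| = 185/1.886 = 98.09 s.

t ≈ 98.1 s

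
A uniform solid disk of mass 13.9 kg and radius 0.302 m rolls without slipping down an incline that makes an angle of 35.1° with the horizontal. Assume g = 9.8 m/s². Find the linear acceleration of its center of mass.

a ≈ 3.76 m/s²

Translation along the incline: Mg sinθ − f = Ma.
Rotation about the center: fR = Iα with I = ½MR². No-slip gives a = αR, so f = (I/R²)a = (1/2)M a.
Substituting: Mg sinθ = (1 + 0.5000)Ma, so a = g sinθ/(1 + 0.5000) = (9.8) sin 35.1° / 1.500 = 3.757 m/s².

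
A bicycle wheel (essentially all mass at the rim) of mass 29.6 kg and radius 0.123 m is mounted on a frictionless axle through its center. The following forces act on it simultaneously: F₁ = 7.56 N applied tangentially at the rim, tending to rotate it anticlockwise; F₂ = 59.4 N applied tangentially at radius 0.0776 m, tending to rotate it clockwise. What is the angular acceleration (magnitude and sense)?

α ≈ 8.22 rad/s², clockwise

I = MR² = (29.6)(0.123)² = 0.4478 kg·m².
Taking anticlockwise as positive: τ₁ = +(7.56)(0.123) = +0.9299 N·m; τ₂ = −(59.4)(0.0776) = −4.609 N·m.
Net torque τ = -3.680 N·m.
α = τ/I = -3.680/0.4478 = -8.217 rad/s².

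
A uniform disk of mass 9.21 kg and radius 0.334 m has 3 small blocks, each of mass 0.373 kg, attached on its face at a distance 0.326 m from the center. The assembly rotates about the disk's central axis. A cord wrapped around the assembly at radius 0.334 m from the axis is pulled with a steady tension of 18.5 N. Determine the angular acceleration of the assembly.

α ≈ 9.77 rad/s²

I_disk = ½MR² = ½(9.21)(0.334)² = 0.5137 kg·m².
I_blocks = 3·m·r² = 3(0.373)(0.326)² = 0.1189 kg·m².
Total I = 0.6326 kg·m².
τ = F r = (18.5)(0.334) = 6.179 N·m.
α = τ/I = 6.179/0.6326 = 9.767 rad/s².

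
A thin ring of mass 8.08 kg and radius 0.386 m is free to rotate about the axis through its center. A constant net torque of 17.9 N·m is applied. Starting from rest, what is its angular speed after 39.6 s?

I = MR² = (8.08)(0.386)² = 1.204 kg·m².
α = τ/I = 17.9/1.204 = 14.87 rad/s².
ω = ω₀ + αt = 0 + (14.87)(39.6) = 588.8 rad/s.

ω ≈ 589 rad/s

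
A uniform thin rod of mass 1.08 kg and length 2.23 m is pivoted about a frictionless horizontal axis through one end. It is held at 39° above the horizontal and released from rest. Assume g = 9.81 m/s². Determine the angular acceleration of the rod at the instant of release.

α ≈ 5.13 rad/s²

About the pivot, I = (1/3)ML² = (1/3)(1.08)(2.23)² = 1.790 kg·m².
The weight acts at the center, a distance L/2 = 1.115 m from the pivot; τ = Mg(L/2) cos 39° = 9.181 N·m.
α = τ/I = 9.181/1.790 = 5.128 rad/s².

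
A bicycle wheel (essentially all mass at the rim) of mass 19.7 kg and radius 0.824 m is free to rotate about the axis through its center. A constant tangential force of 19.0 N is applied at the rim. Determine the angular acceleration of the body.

α ≈ 1.17 rad/s²

I = MR² = (19.7)(0.824)² = 13.38 kg·m².
τ = F R = (19.0)(0.824) = 15.66 N·m.
Newton's second law for rotation, τ = Iα, gives α = τ/I = 15.66/13.38 = 1.170 rad/s².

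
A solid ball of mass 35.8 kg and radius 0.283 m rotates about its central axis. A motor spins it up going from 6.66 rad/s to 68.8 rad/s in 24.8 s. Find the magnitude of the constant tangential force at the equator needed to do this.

I = (2/5)MR² = (2/5)(35.8)(0.283)² = 1.147 kg·m².
α = Δω/Δt = (68.8 − 6.66)/24.8 = 2.506 rad/s².
The required torque is τ = Iα = (1.147)(2.506) = 2.874 N·m.
A tangential force at the equator gives τ = FR, so F = τ/R = 2.874/0.283 = 10.15 N.

F ≈ 10.2 N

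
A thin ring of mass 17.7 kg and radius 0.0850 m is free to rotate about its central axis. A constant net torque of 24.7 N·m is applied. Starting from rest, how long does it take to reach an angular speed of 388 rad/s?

I = MR² = (17.7)(0.0850)² = 0.1279 kg·m².
α = τ/I = 24.7/0.1279 = 193.1 rad/s².
ω = αt ⇒ t = ω/α = 388/193.1 = 2.009 s.

t ≈ 2.01 s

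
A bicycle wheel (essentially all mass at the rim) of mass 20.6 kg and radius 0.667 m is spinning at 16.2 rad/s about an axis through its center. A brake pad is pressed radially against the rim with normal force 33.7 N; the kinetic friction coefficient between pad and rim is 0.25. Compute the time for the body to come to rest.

t ≈ 26.4 s

I = MR² = (20.6)(0.667)² = 9.165 kg·m².
Friction force f = μN = (0.25)(33.7) = 8.425 N at the rim; torque magnitude τ = fR = 5.619 N·m, opposing ω.
|α| = τ/I = 5.619/9.165 = 0.6132 rad/s² (deceleration).
0 = ω₀ − |α|t ⇒ t = ω₀/|α| = 16.2/0.6132 = 26.42 s.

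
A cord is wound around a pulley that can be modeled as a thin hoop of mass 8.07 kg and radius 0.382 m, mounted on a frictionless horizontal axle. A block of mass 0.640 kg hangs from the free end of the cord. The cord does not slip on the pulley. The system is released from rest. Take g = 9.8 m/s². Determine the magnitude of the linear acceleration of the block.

a ≈ 0.720 m/s²

I = MR² = (8.07)(0.382)² = 1.178 kg·m².
Block: mg − T = ma. Pulley: TR = Iα. No-slip: a = αR, so T = (I/R²)a = 8.070·a.
Then mg = (m + 8.070)a, so a = (0.640)(9.8)/(0.640 + 8.070) = 0.7201 m/s².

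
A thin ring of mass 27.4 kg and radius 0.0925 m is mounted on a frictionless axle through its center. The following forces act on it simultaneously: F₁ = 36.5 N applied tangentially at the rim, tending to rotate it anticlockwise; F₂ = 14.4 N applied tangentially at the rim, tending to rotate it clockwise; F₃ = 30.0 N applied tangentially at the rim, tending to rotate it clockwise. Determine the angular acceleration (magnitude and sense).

I = MR² = (27.4)(0.0925)² = 0.2344 kg·m².
Taking anticlockwise as positive: τ₁ = +(36.5)(0.0925) = +3.376 N·m; τ₂ = −(14.4)(0.0925) = −1.332 N·m; τ₃ = −(30.0)(0.0925) = −2.775 N·m.
Net torque τ = -0.7308 N·m.
α = τ/I = -0.7308/0.2344 = -3.117 rad/s².

α ≈ 3.12 rad/s², clockwise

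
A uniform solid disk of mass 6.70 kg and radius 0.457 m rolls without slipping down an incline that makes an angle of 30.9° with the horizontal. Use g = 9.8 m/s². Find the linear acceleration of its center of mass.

Translation along the incline: Mg sinθ − f = Ma.
Rotation about the center: fR = Iα with I = ½MR². No-slip gives a = αR, so f = (I/R²)a = (1/2)M a.
Substituting: Mg sinθ = (1 + 0.5000)Ma, so a = g sinθ/(1 + 0.5000) = (9.8) sin 30.9° / 1.500 = 3.355 m/s².

a ≈ 3.36 m/s²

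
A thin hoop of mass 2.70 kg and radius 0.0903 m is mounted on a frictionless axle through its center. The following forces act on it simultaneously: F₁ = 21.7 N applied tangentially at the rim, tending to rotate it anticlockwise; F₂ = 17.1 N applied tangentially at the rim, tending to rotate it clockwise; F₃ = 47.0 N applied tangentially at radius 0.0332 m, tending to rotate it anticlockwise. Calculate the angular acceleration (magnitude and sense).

α ≈ 89.7 rad/s², anticlockwise

I = MR² = (2.70)(0.0903)² = 0.02202 kg·m².
Taking anticlockwise as positive: τ₁ = +(21.7)(0.0903) = +1.960 N·m; τ₂ = −(17.1)(0.0903) = −1.544 N·m; τ₃ = +(47.0)(0.0332) = +1.560 N·m.
Net torque τ = 1.976 N·m.
α = τ/I = 1.976/0.02202 = 89.74 rad/s².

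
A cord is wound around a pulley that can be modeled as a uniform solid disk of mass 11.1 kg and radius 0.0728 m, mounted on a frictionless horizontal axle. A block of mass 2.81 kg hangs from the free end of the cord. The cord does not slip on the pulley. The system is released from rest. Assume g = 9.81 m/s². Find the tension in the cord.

T ≈ 18.3 N

I = ½MR² = (1/2)(11.1)(0.0728)² = 0.02941 kg·m².
Block: mg − T = ma. Pulley: TR = Iα. No-slip: a = αR, so T = (I/R²)a = 5.550·a.
Then mg = (m + 5.550)a, so a = (2.81)(9.81)/(2.81 + 5.550) = 3.297 m/s².
T = 5.550·a = 18.30 N.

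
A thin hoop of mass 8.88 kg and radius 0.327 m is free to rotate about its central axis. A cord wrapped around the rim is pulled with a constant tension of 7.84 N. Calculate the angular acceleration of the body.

I = MR² = (8.88)(0.327)² = 0.9495 kg·m².
τ = F R = (7.84)(0.327) = 2.564 N·m.
Newton's second law for rotation, τ = Iα, gives α = τ/I = 2.564/0.9495 = 2.700 rad/s².

α ≈ 2.70 rad/s²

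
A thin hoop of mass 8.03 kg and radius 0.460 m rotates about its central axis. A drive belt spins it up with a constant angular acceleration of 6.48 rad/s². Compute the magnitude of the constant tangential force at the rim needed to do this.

I = MR² = (8.03)(0.460)² = 1.699 kg·m².
The required torque is τ = Iα = (1.699)(6.480) = 11.01 N·m.
A tangential force at the rim gives τ = FR, so F = τ/R = 11.01/0.460 = 23.94 N.

F ≈ 23.9 N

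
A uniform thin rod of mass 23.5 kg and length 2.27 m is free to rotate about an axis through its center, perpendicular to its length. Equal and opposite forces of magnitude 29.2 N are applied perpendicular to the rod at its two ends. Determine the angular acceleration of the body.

I = (1/12)ML² = (1/12)(23.5)(2.27)² = 10.09 kg·m².
The couple gives τ = F·(L/2) + F·(L/2) = F L = (29.2)(2.27) = 66.28 N·m.
From τ = Iα: α = 66.28/10.09 = 6.569 rad/s².

α ≈ 6.57 rad/s²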